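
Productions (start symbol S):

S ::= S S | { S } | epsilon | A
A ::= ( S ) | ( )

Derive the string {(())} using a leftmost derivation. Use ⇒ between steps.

S ⇒ {S} ⇒ {SS} ⇒ {SSS} ⇒ {ASS} ⇒ {(S)SS} ⇒ {(A)SS} ⇒ {(())SS} ⇒ {(())S} ⇒ {(())}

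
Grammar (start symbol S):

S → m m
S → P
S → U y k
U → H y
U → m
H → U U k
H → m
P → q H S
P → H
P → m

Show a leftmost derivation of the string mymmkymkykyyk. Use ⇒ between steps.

S ⇒ Uyk   [S → U y k]
Uyk ⇒ Hyyk   [U → H y]
Hyyk ⇒ UUkyyk   [H → U U k]
UUkyyk ⇒ HyUkyyk   [U → H y]
HyUkyyk ⇒ myUkyyk   [H → m]
myUkyyk ⇒ myHykyyk   [U → H y]
myHykyyk ⇒ myUUkykyyk   [H → U U k]
myUUkykyyk ⇒ myHyUkykyyk   [U → H y]
myHyUkykyyk ⇒ myUUkyUkykyyk   [H → U U k]
myUUkyUkykyyk ⇒ mymUkyUkykyyk   [U → m]
mymUkyUkykyyk ⇒ mymmkyUkykyyk   [U → m]
mymmkyUkykyyk ⇒ mymmkymkykyyk   [U → m]

S⇒Uyk⇒Hyyk⇒UUkyyk⇒HyUkyyk⇒myUkyyk⇒myHykyyk⇒myUUkykyyk⇒myHyUkykyyk⇒myUUkyUkykyyk⇒mymUkyUkykyyk⇒mymmkyUkykyyk⇒mymmkymkykyyk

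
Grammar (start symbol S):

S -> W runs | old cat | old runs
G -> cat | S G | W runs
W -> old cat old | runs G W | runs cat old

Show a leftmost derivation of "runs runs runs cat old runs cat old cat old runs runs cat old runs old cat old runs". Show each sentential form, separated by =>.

S => W runs => runs G W runs => runs S G W runs => runs W runs G W runs => runs runs G W runs G W runs => runs runs S G W runs G W runs => runs runs W runs G W runs G W runs => runs runs runs cat old runs G W runs G W runs => runs runs runs cat old runs cat W runs G W runs => runs runs runs cat old runs cat old cat old runs G W runs => runs runs runs cat old runs cat old cat old runs W runs W runs => runs runs runs cat old runs cat old cat old runs runs cat old runs W runs => runs runs runs cat old runs cat old cat old runs runs cat old runs old cat old runs

S => W runs   [S -> W runs]
W runs => runs G W runs   [W -> runs G W]
runs G W runs => runs S G W runs   [G -> S G]
runs S G W runs => runs W runs G W runs   [S -> W runs]
runs W runs G W runs => runs runs G W runs G W runs   [W -> runs G W]
runs runs G W runs G W runs => runs runs S G W runs G W runs   [G -> S G]
runs runs S G W runs G W runs => runs runs W runs G W runs G W runs   [S -> W runs]
runs runs W runs G W runs G W runs => runs runs runs cat old runs G W runs G W runs   [W -> runs cat old]
runs runs runs cat old runs G W runs G W runs => runs runs runs cat old runs cat W runs G W runs   [G -> cat]
runs runs runs cat old runs cat W runs G W runs => runs runs runs cat old runs cat old cat old runs G W runs   [W -> old cat old]
runs runs runs cat old runs cat old cat old runs G W runs => runs runs runs cat old runs cat old cat old runs W runs W runs   [G -> W runs]
runs runs runs cat old runs cat old cat old runs W runs W runs => runs runs runs cat old runs cat old cat old runs runs cat old runs W runs   [W -> runs cat old]
runs runs runs cat old runs cat old cat old runs runs cat old runs W runs => runs runs runs cat old runs cat old cat old runs runs cat old runs old cat old runs   [W -> old cat old]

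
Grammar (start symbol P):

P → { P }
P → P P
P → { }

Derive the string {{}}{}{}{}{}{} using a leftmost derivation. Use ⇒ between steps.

P ⇒ PP   [P → P P]
PP ⇒ {P}P   [P → { P }]
{P}P ⇒ {{}}P   [P → { }]
{{}}P ⇒ {{}}PP   [P → P P]
{{}}PP ⇒ {{}}PPP   [P → P P]
{{}}PPP ⇒ {{}}PPPP   [P → P P]
{{}}PPPP ⇒ {{}}PPPPP   [P → P P]
{{}}PPPPP ⇒ {{}}{}PPPP   [P → { }]
{{}}{}PPPP ⇒ {{}}{}{}PPP   [P → { }]
{{}}{}{}PPP ⇒ {{}}{}{}{}PP   [P → { }]
{{}}{}{}{}PP ⇒ {{}}{}{}{}{}P   [P → { }]
{{}}{}{}{}{}P ⇒ {{}}{}{}{}{}{}   [P → { }]

P⇒PP⇒{P}P⇒{{}}P⇒{{}}PP⇒{{}}PPP⇒{{}}PPPP⇒{{}}PPPPP⇒{{}}{}PPPP⇒{{}}{}{}PPP⇒{{}}{}{}{}PP⇒{{}}{}{}{}{}P⇒{{}}{}{}{}{}{}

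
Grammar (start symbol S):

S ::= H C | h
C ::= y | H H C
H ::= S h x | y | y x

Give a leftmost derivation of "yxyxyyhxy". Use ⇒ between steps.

S ⇒ HC   [S ::= H C]
HC ⇒ ShxC   [H ::= S h x]
ShxC ⇒ HChxC   [S ::= H C]
HChxC ⇒ yxChxC   [H ::= y x]
yxChxC ⇒ yxHHChxC   [C ::= H H C]
yxHHChxC ⇒ yxyxHChxC   [H ::= y x]
yxyxHChxC ⇒ yxyxyChxC   [H ::= y]
yxyxyChxC ⇒ yxyxyyhxC   [C ::= y]
yxyxyyhxC ⇒ yxyxyyhxy   [C ::= y]

S⇒HC⇒ShxC⇒HChxC⇒yxChxC⇒yxHHChxC⇒yxyxHChxC⇒yxyxyChxC⇒yxyxyyhxC⇒yxyxyyhxy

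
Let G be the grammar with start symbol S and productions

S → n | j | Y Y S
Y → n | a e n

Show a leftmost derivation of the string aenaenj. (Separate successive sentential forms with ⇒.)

S ⇒ YYS ⇒ aenYS ⇒ aenaenS ⇒ aenaenj

S ⇒ YYS   [S → Y Y S]
YYS ⇒ aenYS   [Y → a e n]
aenYS ⇒ aenaenS   [Y → a e n]
aenaenS ⇒ aenaenj   [S → j]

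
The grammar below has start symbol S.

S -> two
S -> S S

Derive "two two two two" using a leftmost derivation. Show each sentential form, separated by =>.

S => S S => S S S => two S S => two S S S => two two S S => two two two S => two two two two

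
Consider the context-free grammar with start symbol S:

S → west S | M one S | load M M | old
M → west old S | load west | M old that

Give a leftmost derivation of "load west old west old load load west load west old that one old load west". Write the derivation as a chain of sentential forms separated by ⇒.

S ⇒ load M M   [S → load M M]
load M M ⇒ load west old S M   [M → west old S]
load west old S M ⇒ load west old M one S M   [S → M one S]
load west old M one S M ⇒ load west old M old that one S M   [M → M old that]
load west old M old that one S M ⇒ load west old west old S old that one S M   [M → west old S]
load west old west old S old that one S M ⇒ load west old west old load M M old that one S M   [S → load M M]
load west old west old load M M old that one S M ⇒ load west old west old load load west M old that one S M   [M → load west]
load west old west old load load west M old that one S M ⇒ load west old west old load load west load west old that one S M   [M → load west]
load west old west old load load west load west old that one S M ⇒ load west old west old load load west load west old that one old M   [S → old]
load west old west old load load west load west old that one old M ⇒ load west old west old load load west load west old that one old load west   [M → load west]

S ⇒ load M M ⇒ load west old S M ⇒ load west old M one S M ⇒ load west old M old that one S M ⇒ load west old west old S old that one S M ⇒ load west old west old load M M old that one S M ⇒ load west old west old load load west M old that one S M ⇒ load west old west old load load west load west old that one S M ⇒ load west old west old load load west load west old that one old M ⇒ load west old west old load load west load west old that one old load west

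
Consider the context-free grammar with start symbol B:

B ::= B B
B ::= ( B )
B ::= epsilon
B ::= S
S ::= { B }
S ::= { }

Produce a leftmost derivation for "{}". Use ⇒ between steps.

B ⇒ BB ⇒ BBB ⇒ BBBB ⇒ BBBBB ⇒ SBBBB ⇒ {}BBBB ⇒ {}BBB ⇒ {}BB ⇒ {}B ⇒ {}

B ⇒ BB   [B ::= B B]
BB ⇒ BBB   [B ::= B B]
BBB ⇒ BBBB   [B ::= B B]
BBBB ⇒ BBBBB   [B ::= B B]
BBBBB ⇒ SBBBB   [B ::= S]
SBBBB ⇒ {}BBBB   [S ::= { }]
{}BBBB ⇒ {}BBB   [B ::= epsilon]
{}BBB ⇒ {}BB   [B ::= epsilon]
{}BB ⇒ {}B   [B ::= epsilon]
{}B ⇒ {}   [B ::= epsilon]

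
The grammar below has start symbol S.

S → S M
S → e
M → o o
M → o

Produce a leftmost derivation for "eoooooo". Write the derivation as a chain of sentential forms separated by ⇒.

S ⇒ SM   [S → S M]
SM ⇒ SMM   [S → S M]
SMM ⇒ SMMM   [S → S M]
SMMM ⇒ SMMMM   [S → S M]
SMMMM ⇒ eMMMM   [S → e]
eMMMM ⇒ eooMMM   [M → o o]
eooMMM ⇒ eoooMM   [M → o]
eoooMM ⇒ eoooooM   [M → o o]
eoooooM ⇒ eoooooo   [M → o]

S⇒SM⇒SMM⇒SMMM⇒SMMMM⇒eMMMM⇒eooMMM⇒eoooMM⇒eoooooM⇒eoooooo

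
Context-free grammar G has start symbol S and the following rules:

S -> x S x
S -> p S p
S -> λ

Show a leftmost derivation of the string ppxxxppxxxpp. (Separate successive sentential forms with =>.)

S=>pSp=>ppSpp=>ppxSxpp=>ppxxSxxpp=>ppxxxSxxxpp=>ppxxxpSpxxxpp=>ppxxxppxxxpp

S => pSp   [S -> p S p]
pSp => ppSpp   [S -> p S p]
ppSpp => ppxSxpp   [S -> x S x]
ppxSxpp => ppxxSxxpp   [S -> x S x]
ppxxSxxpp => ppxxxSxxxpp   [S -> x S x]
ppxxxSxxxpp => ppxxxpSpxxxpp   [S -> p S p]
ppxxxpSpxxxpp => ppxxxppxxxpp   [S -> λ]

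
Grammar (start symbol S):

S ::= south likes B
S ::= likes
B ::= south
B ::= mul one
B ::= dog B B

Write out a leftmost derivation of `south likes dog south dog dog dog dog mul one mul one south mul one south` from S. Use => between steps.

S => south likes B   [S ::= south likes B]
south likes B => south likes dog B B   [B ::= dog B B]
south likes dog B B => south likes dog south B   [B ::= south]
south likes dog south B => south likes dog south dog B B   [B ::= dog B B]
south likes dog south dog B B => south likes dog south dog dog B B B   [B ::= dog B B]
south likes dog south dog dog B B B => south likes dog south dog dog dog B B B B   [B ::= dog B B]
south likes dog south dog dog dog B B B B => south likes dog south dog dog dog dog B B B B B   [B ::= dog B B]
south likes dog south dog dog dog dog B B B B B => south likes dog south dog dog dog dog mul one B B B B   [B ::= mul one]
south likes dog south dog dog dog dog mul one B B B B => south likes dog south dog dog dog dog mul one mul one B B B   [B ::= mul one]
south likes dog south dog dog dog dog mul one mul one B B B => south likes dog south dog dog dog dog mul one mul one south B B   [B ::= south]
south likes dog south dog dog dog dog mul one mul one south B B => south likes dog south dog dog dog dog mul one mul one south mul one B   [B ::= mul one]
south likes dog south dog dog dog dog mul one mul one south mul one B => south likes dog south dog dog dog dog mul one mul one south mul one south   [B ::= south]

S => south likes B => south likes dog B B => south likes dog south B => south likes dog south dog B B => south likes dog south dog dog B B B => south likes dog south dog dog dog B B B B => south likes dog south dog dog dog dog B B B B B => south likes dog south dog dog dog dog mul one B B B B => south likes dog south dog dog dog dog mul one mul one B B B => south likes dog south dog dog dog dog mul one mul one south B B => south likes dog south dog dog dog dog mul one mul one south mul one B => south likes dog south dog dog dog dog mul one mul one south mul one south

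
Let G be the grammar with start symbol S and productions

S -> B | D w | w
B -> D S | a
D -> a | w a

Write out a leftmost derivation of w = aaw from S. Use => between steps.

S => B   [S -> B]
B => DS   [B -> D S]
DS => aS   [D -> a]
aS => aDw   [S -> D w]
aDw => aaw   [D -> a]

S => B => DS => aS => aDw => aaw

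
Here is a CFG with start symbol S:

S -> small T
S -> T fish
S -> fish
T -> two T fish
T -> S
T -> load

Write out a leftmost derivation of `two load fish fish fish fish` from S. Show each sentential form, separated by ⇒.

S ⇒ T fish ⇒ two T fish fish ⇒ two S fish fish ⇒ two T fish fish fish ⇒ two S fish fish fish ⇒ two T fish fish fish fish ⇒ two load fish fish fish fish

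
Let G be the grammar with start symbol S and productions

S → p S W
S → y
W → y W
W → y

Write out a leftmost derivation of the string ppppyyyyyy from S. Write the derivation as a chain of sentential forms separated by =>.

S => pSW   [S → p S W]
pSW => ppSWW   [S → p S W]
ppSWW => pppSWWW   [S → p S W]
pppSWWW => ppppSWWWW   [S → p S W]
ppppSWWWW => ppppyWWWW   [S → y]
ppppyWWWW => ppppyyWWWW   [W → y W]
ppppyyWWWW => ppppyyyWWW   [W → y]
ppppyyyWWW => ppppyyyyWW   [W → y]
ppppyyyyWW => ppppyyyyyW   [W → y]
ppppyyyyyW => ppppyyyyyy   [W → y]

S=>pSW=>ppSWW=>pppSWWW=>ppppSWWWW=>ppppyWWWW=>ppppyyWWWW=>ppppyyyWWW=>ppppyyyyWW=>ppppyyyyyW=>ppppyyyyyy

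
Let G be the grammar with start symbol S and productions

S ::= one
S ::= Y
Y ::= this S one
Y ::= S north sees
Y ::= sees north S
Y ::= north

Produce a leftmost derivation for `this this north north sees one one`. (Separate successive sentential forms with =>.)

S => Y   [S ::= Y]
Y => this S one   [Y ::= this S one]
this S one => this Y one   [S ::= Y]
this Y one => this this S one one   [Y ::= this S one]
this this S one one => this this Y one one   [S ::= Y]
this this Y one one => this this S north sees one one   [Y ::= S north sees]
this this S north sees one one => this this Y north sees one one   [S ::= Y]
this this Y north sees one one => this this north north sees one one   [Y ::= north]

S => Y => this S one => this Y one => this this S one one => this this Y one one => this this S north sees one one => this this Y north sees one one => this this north north sees one one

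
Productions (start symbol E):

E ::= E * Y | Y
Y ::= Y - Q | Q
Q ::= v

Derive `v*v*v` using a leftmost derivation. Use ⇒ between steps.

E ⇒ E*Y   [E ::= E * Y]
E*Y ⇒ E*Y*Y   [E ::= E * Y]
E*Y*Y ⇒ Y*Y*Y   [E ::= Y]
Y*Y*Y ⇒ Q*Y*Y   [Y ::= Q]
Q*Y*Y ⇒ v*Y*Y   [Q ::= v]
v*Y*Y ⇒ v*Q*Y   [Y ::= Q]
v*Q*Y ⇒ v*v*Y   [Q ::= v]
v*v*Y ⇒ v*v*Q   [Y ::= Q]
v*v*Q ⇒ v*v*v   [Q ::= v]

E ⇒ E*Y ⇒ E*Y*Y ⇒ Y*Y*Y ⇒ Q*Y*Y ⇒ v*Y*Y ⇒ v*Q*Y ⇒ v*v*Y ⇒ v*v*Q ⇒ v*v*v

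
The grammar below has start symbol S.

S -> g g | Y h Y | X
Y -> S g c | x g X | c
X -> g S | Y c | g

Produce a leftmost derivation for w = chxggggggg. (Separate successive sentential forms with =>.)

S => YhY   [S -> Y h Y]
YhY => chY   [Y -> c]
chY => chxgX   [Y -> x g X]
chxgX => chxggS   [X -> g S]
chxggS => chxggX   [S -> X]
chxggX => chxgggS   [X -> g S]
chxgggS => chxgggX   [S -> X]
chxgggX => chxggggS   [X -> g S]
chxggggS => chxggggX   [S -> X]
chxggggX => chxgggggS   [X -> g S]
chxgggggS => chxggggggg   [S -> g g]

S=>YhY=>chY=>chxgX=>chxggS=>chxggX=>chxgggS=>chxgggX=>chxggggS=>chxggggX=>chxgggggS=>chxggggggg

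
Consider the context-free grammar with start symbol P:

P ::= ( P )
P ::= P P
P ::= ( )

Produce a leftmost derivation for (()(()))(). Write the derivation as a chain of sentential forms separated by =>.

P => PP   [P ::= P P]
PP => (P)P   [P ::= ( P )]
(P)P => (PP)P   [P ::= P P]
(PP)P => (()P)P   [P ::= ( )]
(()P)P => (()(P))P   [P ::= ( P )]
(()(P))P => (()(()))P   [P ::= ( )]
(()(()))P => (()(()))()   [P ::= ( )]

P=>PP=>(P)P=>(PP)P=>(()P)P=>(()(P))P=>(()(()))P=>(()(()))()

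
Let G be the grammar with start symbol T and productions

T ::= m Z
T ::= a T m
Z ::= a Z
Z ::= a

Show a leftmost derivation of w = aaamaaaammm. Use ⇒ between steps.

T⇒aTm⇒aaTmm⇒aaaTmmm⇒aaamZmmm⇒aaamaZmmm⇒aaamaaZmmm⇒aaamaaaZmmm⇒aaamaaaammm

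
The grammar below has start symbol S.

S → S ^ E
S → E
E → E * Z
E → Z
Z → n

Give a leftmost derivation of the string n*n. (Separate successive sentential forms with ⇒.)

S ⇒ E ⇒ E*Z ⇒ Z*Z ⇒ n*Z ⇒ n*n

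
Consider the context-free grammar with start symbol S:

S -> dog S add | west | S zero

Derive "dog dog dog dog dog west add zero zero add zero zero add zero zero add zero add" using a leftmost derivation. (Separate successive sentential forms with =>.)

S => dog S add => dog S zero add => dog dog S add zero add => dog dog S zero add zero add => dog dog S zero zero add zero add => dog dog dog S add zero zero add zero add => dog dog dog S zero add zero zero add zero add => dog dog dog S zero zero add zero zero add zero add => dog dog dog dog S add zero zero add zero zero add zero add => dog dog dog dog S zero add zero zero add zero zero add zero add => dog dog dog dog S zero zero add zero zero add zero zero add zero add => dog dog dog dog dog S add zero zero add zero zero add zero zero add zero add => dog dog dog dog dog west add zero zero add zero zero add zero zero add zero add

S => dog S add   [S -> dog S add]
dog S add => dog S zero add   [S -> S zero]
dog S zero add => dog dog S add zero add   [S -> dog S add]
dog dog S add zero add => dog dog S zero add zero add   [S -> S zero]
dog dog S zero add zero add => dog dog S zero zero add zero add   [S -> S zero]
dog dog S zero zero add zero add => dog dog dog S add zero zero add zero add   [S -> dog S add]
dog dog dog S add zero zero add zero add => dog dog dog S zero add zero zero add zero add   [S -> S zero]
dog dog dog S zero add zero zero add zero add => dog dog dog S zero zero add zero zero add zero add   [S -> S zero]
dog dog dog S zero zero add zero zero add zero add => dog dog dog dog S add zero zero add zero zero add zero add   [S -> dog S add]
dog dog dog dog S add zero zero add zero zero add zero add => dog dog dog dog S zero add zero zero add zero zero add zero add   [S -> S zero]
dog dog dog dog S zero add zero zero add zero zero add zero add => dog dog dog dog S zero zero add zero zero add zero zero add zero add   [S -> S zero]
dog dog dog dog S zero zero add zero zero add zero zero add zero add => dog dog dog dog dog S add zero zero add zero zero add zero zero add zero add   [S -> dog S add]
dog dog dog dog dog S add zero zero add zero zero add zero zero add zero add => dog dog dog dog dog west add zero zero add zero zero add zero zero add zero add   [S -> west]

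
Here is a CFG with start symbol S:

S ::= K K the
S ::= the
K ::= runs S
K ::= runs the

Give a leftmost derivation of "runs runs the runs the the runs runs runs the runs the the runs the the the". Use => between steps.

S => K K the   [S ::= K K the]
K K the => runs S K the   [K ::= runs S]
runs S K the => runs K K the K the   [S ::= K K the]
runs K K the K the => runs runs the K the K the   [K ::= runs the]
runs runs the K the K the => runs runs the runs the the K the   [K ::= runs the]
runs runs the runs the the K the => runs runs the runs the the runs S the   [K ::= runs S]
runs runs the runs the the runs S the => runs runs the runs the the runs K K the the   [S ::= K K the]
runs runs the runs the the runs K K the the => runs runs the runs the the runs runs S K the the   [K ::= runs S]
runs runs the runs the the runs runs S K the the => runs runs the runs the the runs runs K K the K the the   [S ::= K K the]
runs runs the runs the the runs runs K K the K the the => runs runs the runs the the runs runs runs the K the K the the   [K ::= runs the]
runs runs the runs the the runs runs runs the K the K the the => runs runs the runs the the runs runs runs the runs the the K the the   [K ::= runs the]
runs runs the runs the the runs runs runs the runs the the K the the => runs runs the runs the the runs runs runs the runs the the runs the the the   [K ::= runs the]

S => K K the => runs S K the => runs K K the K the => runs runs the K the K the => runs runs the runs the the K the => runs runs the runs the the runs S the => runs runs the runs the the runs K K the the => runs runs the runs the the runs runs S K the the => runs runs the runs the the runs runs K K the K the the => runs runs the runs the the runs runs runs the K the K the the => runs runs the runs the the runs runs runs the runs the the K the the => runs runs the runs the the runs runs runs the runs the the runs the the the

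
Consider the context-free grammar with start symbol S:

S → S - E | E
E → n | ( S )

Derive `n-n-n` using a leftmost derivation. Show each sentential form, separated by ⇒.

S ⇒ S-E   [S → S - E]
S-E ⇒ S-E-E   [S → S - E]
S-E-E ⇒ E-E-E   [S → E]
E-E-E ⇒ n-E-E   [E → n]
n-E-E ⇒ n-n-E   [E → n]
n-n-E ⇒ n-n-n   [E → n]

S ⇒ S-E ⇒ S-E-E ⇒ E-E-E ⇒ n-E-E ⇒ n-n-E ⇒ n-n-n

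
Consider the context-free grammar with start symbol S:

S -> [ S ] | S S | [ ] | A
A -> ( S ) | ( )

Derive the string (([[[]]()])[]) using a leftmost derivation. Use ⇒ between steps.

S⇒A⇒(S)⇒(SS)⇒(AS)⇒((S)S)⇒(([S])S)⇒(([SS])S)⇒(([[S]S])S)⇒(([[[]]S])S)⇒(([[[]]A])S)⇒(([[[]]()])S)⇒(([[[]]()])[])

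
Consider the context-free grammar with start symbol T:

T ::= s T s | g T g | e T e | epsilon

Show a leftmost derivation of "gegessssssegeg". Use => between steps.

T => gTg => geTeg => gegTgeg => gegeTegeg => gegesTsegeg => gegessTssegeg => gegesssTsssegeg => gegessssssegeg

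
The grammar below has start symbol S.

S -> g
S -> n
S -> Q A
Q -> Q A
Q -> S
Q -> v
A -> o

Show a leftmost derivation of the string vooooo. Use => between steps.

S => QA => QAA => QAAA => QAAAA => SAAAA => QAAAAA => vAAAAA => voAAAA => vooAAA => voooAA => vooooA => vooooo

S => QA   [S -> Q A]
QA => QAA   [Q -> Q A]
QAA => QAAA   [Q -> Q A]
QAAA => QAAAA   [Q -> Q A]
QAAAA => SAAAA   [Q -> S]
SAAAA => QAAAAA   [S -> Q A]
QAAAAA => vAAAAA   [Q -> v]
vAAAAA => voAAAA   [A -> o]
voAAAA => vooAAA   [A -> o]
vooAAA => voooAA   [A -> o]
voooAA => vooooA   [A -> o]
vooooA => vooooo   [A -> o]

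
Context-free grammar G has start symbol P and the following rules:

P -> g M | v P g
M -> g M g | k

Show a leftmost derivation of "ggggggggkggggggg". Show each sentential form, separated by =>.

P=>gM=>ggMg=>gggMgg=>ggggMggg=>gggggMgggg=>ggggggMggggg=>gggggggMgggggg=>ggggggggMggggggg=>ggggggggkggggggg

P => gM   [P -> g M]
gM => ggMg   [M -> g M g]
ggMg => gggMgg   [M -> g M g]
gggMgg => ggggMggg   [M -> g M g]
ggggMggg => gggggMgggg   [M -> g M g]
gggggMgggg => ggggggMggggg   [M -> g M g]
ggggggMggggg => gggggggMgggggg   [M -> g M g]
gggggggMgggggg => ggggggggMggggggg   [M -> g M g]
ggggggggMggggggg => ggggggggkggggggg   [M -> k]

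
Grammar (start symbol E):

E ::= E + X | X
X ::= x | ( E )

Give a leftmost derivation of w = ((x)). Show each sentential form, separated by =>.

E => X   [E ::= X]
X => (E)   [X ::= ( E )]
(E) => (X)   [E ::= X]
(X) => ((E))   [X ::= ( E )]
((E)) => ((X))   [E ::= X]
((X)) => ((x))   [X ::= x]

E=>X=>(E)=>(X)=>((E))=>((X))=>((x))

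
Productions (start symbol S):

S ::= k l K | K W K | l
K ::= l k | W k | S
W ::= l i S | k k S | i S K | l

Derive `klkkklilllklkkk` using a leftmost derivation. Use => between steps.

S => klK   [S ::= k l K]
klK => klWk   [K ::= W k]
klWk => klkkSk   [W ::= k k S]
klkkSk => klkkklKk   [S ::= k l K]
klkkklKk => klkkklWkk   [K ::= W k]
klkkklWkk => klkkkliSKkk   [W ::= i S K]
klkkkliSKkk => klkkkliKWKKkk   [S ::= K W K]
klkkkliKWKKkk => klkkkliSWKKkk   [K ::= S]
klkkkliSWKKkk => klkkklilWKKkk   [S ::= l]
klkkklilWKKkk => klkkklillKKkk   [W ::= l]
klkkklillKKkk => klkkklilllkKkk   [K ::= l k]
klkkklilllkKkk => klkkklilllklkkk   [K ::= l k]

S=>klK=>klWk=>klkkSk=>klkkklKk=>klkkklWkk=>klkkkliSKkk=>klkkkliKWKKkk=>klkkkliSWKKkk=>klkkklilWKKkk=>klkkklillKKkk=>klkkklilllkKkk=>klkkklilllklkkk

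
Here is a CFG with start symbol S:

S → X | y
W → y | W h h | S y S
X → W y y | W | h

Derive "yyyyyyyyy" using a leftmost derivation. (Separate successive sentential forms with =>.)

S => X => Wyy => SySyy => XySyy => WyyySyy => SySyyySyy => yySyyySyy => yyyyyySyy => yyyyyyyyy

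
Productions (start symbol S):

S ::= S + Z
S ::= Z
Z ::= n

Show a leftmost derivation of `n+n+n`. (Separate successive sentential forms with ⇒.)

S ⇒ S+Z ⇒ S+Z+Z ⇒ Z+Z+Z ⇒ n+Z+Z ⇒ n+n+Z ⇒ n+n+n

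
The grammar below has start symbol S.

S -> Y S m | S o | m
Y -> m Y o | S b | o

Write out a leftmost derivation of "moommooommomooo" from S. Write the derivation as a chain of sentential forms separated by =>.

S => So => Soo => Sooo => YSmooo => mYoSmooo => mooSmooo => mooSomooo => mooYSmomooo => moomYoSmomooo => moommYooSmomooo => moommoooSmomooo => moommooommomooo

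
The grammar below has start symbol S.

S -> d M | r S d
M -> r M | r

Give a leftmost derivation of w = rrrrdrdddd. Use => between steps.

S=>rSd=>rrSdd=>rrrSddd=>rrrrSdddd=>rrrrdMdddd=>rrrrdrdddd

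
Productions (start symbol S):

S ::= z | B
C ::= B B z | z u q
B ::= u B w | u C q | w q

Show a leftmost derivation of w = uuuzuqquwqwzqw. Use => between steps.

S => B   [S ::= B]
B => uBw   [B ::= u B w]
uBw => uuCqw   [B ::= u C q]
uuCqw => uuBBzqw   [C ::= B B z]
uuBBzqw => uuuCqBzqw   [B ::= u C q]
uuuCqBzqw => uuuzuqqBzqw   [C ::= z u q]
uuuzuqqBzqw => uuuzuqquBwzqw   [B ::= u B w]
uuuzuqquBwzqw => uuuzuqquwqwzqw   [B ::= w q]

S=>B=>uBw=>uuCqw=>uuBBzqw=>uuuCqBzqw=>uuuzuqqBzqw=>uuuzuqquBwzqw=>uuuzuqquwqwzqw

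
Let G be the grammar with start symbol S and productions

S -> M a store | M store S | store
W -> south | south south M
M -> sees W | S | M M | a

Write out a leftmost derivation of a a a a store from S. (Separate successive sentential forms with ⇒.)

S ⇒ M a store ⇒ M M a store ⇒ M M M a store ⇒ a M M a store ⇒ a a M a store ⇒ a a a a store

S ⇒ M a store   [S -> M a store]
M a store ⇒ M M a store   [M -> M M]
M M a store ⇒ M M M a store   [M -> M M]
M M M a store ⇒ a M M a store   [M -> a]
a M M a store ⇒ a a M a store   [M -> a]
a a M a store ⇒ a a a a store   [M -> a]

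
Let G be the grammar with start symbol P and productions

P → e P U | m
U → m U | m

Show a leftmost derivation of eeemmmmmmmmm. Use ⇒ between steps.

P⇒ePU⇒eePUU⇒eeePUUU⇒eeemUUU⇒eeemmUUU⇒eeemmmUU⇒eeemmmmUU⇒eeemmmmmUU⇒eeemmmmmmUU⇒eeemmmmmmmUU⇒eeemmmmmmmmU⇒eeemmmmmmmmm

P ⇒ ePU   [P → e P U]
ePU ⇒ eePUU   [P → e P U]
eePUU ⇒ eeePUUU   [P → e P U]
eeePUUU ⇒ eeemUUU   [P → m]
eeemUUU ⇒ eeemmUUU   [U → m U]
eeemmUUU ⇒ eeemmmUU   [U → m]
eeemmmUU ⇒ eeemmmmUU   [U → m U]
eeemmmmUU ⇒ eeemmmmmUU   [U → m U]
eeemmmmmUU ⇒ eeemmmmmmUU   [U → m U]
eeemmmmmmUU ⇒ eeemmmmmmmUU   [U → m U]
eeemmmmmmmUU ⇒ eeemmmmmmmmU   [U → m]
eeemmmmmmmmU ⇒ eeemmmmmmmmm   [U → m]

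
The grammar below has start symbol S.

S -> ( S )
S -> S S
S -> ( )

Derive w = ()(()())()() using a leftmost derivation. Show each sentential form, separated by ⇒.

S⇒SS⇒()S⇒()SS⇒()(S)S⇒()(SS)S⇒()(()S)S⇒()(()())S⇒()(()())SS⇒()(()())()S⇒()(()())()()

S ⇒ SS   [S -> S S]
SS ⇒ ()S   [S -> ( )]
()S ⇒ ()SS   [S -> S S]
()SS ⇒ ()(S)S   [S -> ( S )]
()(S)S ⇒ ()(SS)S   [S -> S S]
()(SS)S ⇒ ()(()S)S   [S -> ( )]
()(()S)S ⇒ ()(()())S   [S -> ( )]
()(()())S ⇒ ()(()())SS   [S -> S S]
()(()())SS ⇒ ()(()())()S   [S -> ( )]
()(()())()S ⇒ ()(()())()()   [S -> ( )]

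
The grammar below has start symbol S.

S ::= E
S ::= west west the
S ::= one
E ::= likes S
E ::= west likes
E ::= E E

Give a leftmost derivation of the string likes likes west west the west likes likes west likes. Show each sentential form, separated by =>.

S => E   [S ::= E]
E => likes S   [E ::= likes S]
likes S => likes E   [S ::= E]
likes E => likes E E   [E ::= E E]
likes E E => likes likes S E   [E ::= likes S]
likes likes S E => likes likes west west the E   [S ::= west west the]
likes likes west west the E => likes likes west west the E E   [E ::= E E]
likes likes west west the E E => likes likes west west the west likes E   [E ::= west likes]
likes likes west west the west likes E => likes likes west west the west likes likes S   [E ::= likes S]
likes likes west west the west likes likes S => likes likes west west the west likes likes E   [S ::= E]
likes likes west west the west likes likes E => likes likes west west the west likes likes west likes   [E ::= west likes]

S => E => likes S => likes E => likes E E => likes likes S E => likes likes west west the E => likes likes west west the E E => likes likes west west the west likes E => likes likes west west the west likes likes S => likes likes west west the west likes likes E => likes likes west west the west likes likes west likes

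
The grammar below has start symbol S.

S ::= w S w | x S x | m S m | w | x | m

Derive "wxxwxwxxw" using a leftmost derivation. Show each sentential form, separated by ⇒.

S ⇒ wSw   [S ::= w S w]
wSw ⇒ wxSxw   [S ::= x S x]
wxSxw ⇒ wxxSxxw   [S ::= x S x]
wxxSxxw ⇒ wxxwSwxxw   [S ::= w S w]
wxxwSwxxw ⇒ wxxwxwxxw   [S ::= x]

S ⇒ wSw ⇒ wxSxw ⇒ wxxSxxw ⇒ wxxwSwxxw ⇒ wxxwxwxxw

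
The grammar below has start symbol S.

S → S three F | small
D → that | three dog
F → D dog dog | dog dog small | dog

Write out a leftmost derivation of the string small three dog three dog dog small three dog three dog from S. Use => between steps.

S => S three F => S three F three F => S three F three F three F => S three F three F three F three F => small three F three F three F three F => small three dog three F three F three F => small three dog three dog dog small three F three F => small three dog three dog dog small three dog three F => small three dog three dog dog small three dog three dog

S => S three F   [S → S three F]
S three F => S three F three F   [S → S three F]
S three F three F => S three F three F three F   [S → S three F]
S three F three F three F => S three F three F three F three F   [S → S three F]
S three F three F three F three F => small three F three F three F three F   [S → small]
small three F three F three F three F => small three dog three F three F three F   [F → dog]
small three dog three F three F three F => small three dog three dog dog small three F three F   [F → dog dog small]
small three dog three dog dog small three F three F => small three dog three dog dog small three dog three F   [F → dog]
small three dog three dog dog small three dog three F => small three dog three dog dog small three dog three dog   [F → dog]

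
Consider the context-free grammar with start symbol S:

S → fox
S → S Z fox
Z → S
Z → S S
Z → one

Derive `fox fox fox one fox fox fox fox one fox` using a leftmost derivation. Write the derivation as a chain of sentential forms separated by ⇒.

S ⇒ S Z fox ⇒ S Z fox Z fox ⇒ S Z fox Z fox Z fox ⇒ fox Z fox Z fox Z fox ⇒ fox S S fox Z fox Z fox ⇒ fox fox S fox Z fox Z fox ⇒ fox fox S Z fox fox Z fox Z fox ⇒ fox fox fox Z fox fox Z fox Z fox ⇒ fox fox fox one fox fox Z fox Z fox ⇒ fox fox fox one fox fox S fox Z fox ⇒ fox fox fox one fox fox fox fox Z fox ⇒ fox fox fox one fox fox fox fox one fox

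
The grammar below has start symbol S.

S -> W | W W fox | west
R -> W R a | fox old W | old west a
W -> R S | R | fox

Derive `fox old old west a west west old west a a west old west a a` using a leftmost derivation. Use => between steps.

S => W   [S -> W]
W => R   [W -> R]
R => W R a   [R -> W R a]
W R a => R S R a   [W -> R S]
R S R a => W R a S R a   [R -> W R a]
W R a S R a => R S R a S R a   [W -> R S]
R S R a S R a => fox old W S R a S R a   [R -> fox old W]
fox old W S R a S R a => fox old R S S R a S R a   [W -> R S]
fox old R S S R a S R a => fox old old west a S S R a S R a   [R -> old west a]
fox old old west a S S R a S R a => fox old old west a west S R a S R a   [S -> west]
fox old old west a west S R a S R a => fox old old west a west west R a S R a   [S -> west]
fox old old west a west west R a S R a => fox old old west a west west old west a a S R a   [R -> old west a]
fox old old west a west west old west a a S R a => fox old old west a west west old west a a west R a   [S -> west]
fox old old west a west west old west a a west R a => fox old old west a west west old west a a west old west a a   [R -> old west a]

S => W => R => W R a => R S R a => W R a S R a => R S R a S R a => fox old W S R a S R a => fox old R S S R a S R a => fox old old west a S S R a S R a => fox old old west a west S R a S R a => fox old old west a west west R a S R a => fox old old west a west west old west a a S R a => fox old old west a west west old west a a west R a => fox old old west a west west old west a a west old west a a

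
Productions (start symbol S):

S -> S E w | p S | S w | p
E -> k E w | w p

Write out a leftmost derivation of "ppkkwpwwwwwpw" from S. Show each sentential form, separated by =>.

S => SEw => pSEw => pSwEw => pSEwwEw => ppEwwEw => ppkEwwwEw => ppkkEwwwwEw => ppkkwpwwwwEw => ppkkwpwwwwwpw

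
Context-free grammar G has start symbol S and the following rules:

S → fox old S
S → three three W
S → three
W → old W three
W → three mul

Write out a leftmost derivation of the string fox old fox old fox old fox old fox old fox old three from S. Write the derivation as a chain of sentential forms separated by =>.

S => fox old S => fox old fox old S => fox old fox old fox old S => fox old fox old fox old fox old S => fox old fox old fox old fox old fox old S => fox old fox old fox old fox old fox old fox old S => fox old fox old fox old fox old fox old fox old three

S => fox old S   [S → fox old S]
fox old S => fox old fox old S   [S → fox old S]
fox old fox old S => fox old fox old fox old S   [S → fox old S]
fox old fox old fox old S => fox old fox old fox old fox old S   [S → fox old S]
fox old fox old fox old fox old S => fox old fox old fox old fox old fox old S   [S → fox old S]
fox old fox old fox old fox old fox old S => fox old fox old fox old fox old fox old fox old S   [S → fox old S]
fox old fox old fox old fox old fox old fox old S => fox old fox old fox old fox old fox old fox old three   [S → three]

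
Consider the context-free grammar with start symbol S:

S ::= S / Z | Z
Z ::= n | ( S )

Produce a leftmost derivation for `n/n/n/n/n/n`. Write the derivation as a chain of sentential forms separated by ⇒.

S ⇒ S/Z ⇒ S/Z/Z ⇒ S/Z/Z/Z ⇒ S/Z/Z/Z/Z ⇒ S/Z/Z/Z/Z/Z ⇒ Z/Z/Z/Z/Z/Z ⇒ n/Z/Z/Z/Z/Z ⇒ n/n/Z/Z/Z/Z ⇒ n/n/n/Z/Z/Z ⇒ n/n/n/n/Z/Z ⇒ n/n/n/n/n/Z ⇒ n/n/n/n/n/n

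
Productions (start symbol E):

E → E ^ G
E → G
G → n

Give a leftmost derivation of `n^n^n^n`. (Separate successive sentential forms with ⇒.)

E ⇒ E^G   [E → E ^ G]
E^G ⇒ E^G^G   [E → E ^ G]
E^G^G ⇒ E^G^G^G   [E → E ^ G]
E^G^G^G ⇒ G^G^G^G   [E → G]
G^G^G^G ⇒ n^G^G^G   [G → n]
n^G^G^G ⇒ n^n^G^G   [G → n]
n^n^G^G ⇒ n^n^n^G   [G → n]
n^n^n^G ⇒ n^n^n^n   [G → n]

E⇒E^G⇒E^G^G⇒E^G^G^G⇒G^G^G^G⇒n^G^G^G⇒n^n^G^G⇒n^n^n^G⇒n^n^n^n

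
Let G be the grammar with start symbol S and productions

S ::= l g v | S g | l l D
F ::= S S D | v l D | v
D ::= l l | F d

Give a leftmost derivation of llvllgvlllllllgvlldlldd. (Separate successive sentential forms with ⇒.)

S ⇒ llD   [S ::= l l D]
llD ⇒ llFd   [D ::= F d]
llFd ⇒ llvlDd   [F ::= v l D]
llvlDd ⇒ llvlFdd   [D ::= F d]
llvlFdd ⇒ llvlSSDdd   [F ::= S S D]
llvlSSDdd ⇒ llvllgvSDdd   [S ::= l g v]
llvllgvSDdd ⇒ llvllgvllDDdd   [S ::= l l D]
llvllgvllDDdd ⇒ llvllgvllFdDdd   [D ::= F d]
llvllgvllFdDdd ⇒ llvllgvllSSDdDdd   [F ::= S S D]
llvllgvllSSDdDdd ⇒ llvllgvllllDSDdDdd   [S ::= l l D]
llvllgvllllDSDdDdd ⇒ llvllgvllllllSDdDdd   [D ::= l l]
llvllgvllllllSDdDdd ⇒ llvllgvlllllllgvDdDdd   [S ::= l g v]
llvllgvlllllllgvDdDdd ⇒ llvllgvlllllllgvlldDdd   [D ::= l l]
llvllgvlllllllgvlldDdd ⇒ llvllgvlllllllgvlldlldd   [D ::= l l]

S⇒llD⇒llFd⇒llvlDd⇒llvlFdd⇒llvlSSDdd⇒llvllgvSDdd⇒llvllgvllDDdd⇒llvllgvllFdDdd⇒llvllgvllSSDdDdd⇒llvllgvllllDSDdDdd⇒llvllgvllllllSDdDdd⇒llvllgvlllllllgvDdDdd⇒llvllgvlllllllgvlldDdd⇒llvllgvlllllllgvlldlldd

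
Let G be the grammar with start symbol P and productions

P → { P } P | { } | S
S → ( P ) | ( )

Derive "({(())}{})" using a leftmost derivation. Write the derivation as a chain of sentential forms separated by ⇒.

P ⇒ S ⇒ (P) ⇒ ({P}P) ⇒ ({S}P) ⇒ ({(P)}P) ⇒ ({(S)}P) ⇒ ({(())}P) ⇒ ({(())}{})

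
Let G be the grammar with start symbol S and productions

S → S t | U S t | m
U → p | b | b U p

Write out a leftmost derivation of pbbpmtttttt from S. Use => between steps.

S => St   [S → S t]
St => UStt   [S → U S t]
UStt => pStt   [U → p]
pStt => pSttt   [S → S t]
pSttt => pStttt   [S → S t]
pStttt => pUSttttt   [S → U S t]
pUSttttt => pbUpSttttt   [U → b U p]
pbUpSttttt => pbbpSttttt   [U → b]
pbbpSttttt => pbbpStttttt   [S → S t]
pbbpStttttt => pbbpmtttttt   [S → m]

S => St => UStt => pStt => pSttt => pStttt => pUSttttt => pbUpSttttt => pbbpSttttt => pbbpStttttt => pbbpmtttttt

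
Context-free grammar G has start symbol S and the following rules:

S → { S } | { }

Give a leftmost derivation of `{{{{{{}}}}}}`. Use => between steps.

S => {S}   [S → { S }]
{S} => {{S}}   [S → { S }]
{{S}} => {{{S}}}   [S → { S }]
{{{S}}} => {{{{S}}}}   [S → { S }]
{{{{S}}}} => {{{{{S}}}}}   [S → { S }]
{{{{{S}}}}} => {{{{{{}}}}}}   [S → { }]

S => {S} => {{S}} => {{{S}}} => {{{{S}}}} => {{{{{S}}}}} => {{{{{{}}}}}}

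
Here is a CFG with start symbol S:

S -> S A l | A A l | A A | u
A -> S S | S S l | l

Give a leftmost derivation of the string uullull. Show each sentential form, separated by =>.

S => AA => SSlA => AAlSlA => SSAlSlA => uSAlSlA => uuAlSlA => uullSlA => uullulA => uullull

S => AA   [S -> A A]
AA => SSlA   [A -> S S l]
SSlA => AAlSlA   [S -> A A l]
AAlSlA => SSAlSlA   [A -> S S]
SSAlSlA => uSAlSlA   [S -> u]
uSAlSlA => uuAlSlA   [S -> u]
uuAlSlA => uullSlA   [A -> l]
uullSlA => uullulA   [S -> u]
uullulA => uullull   [A -> l]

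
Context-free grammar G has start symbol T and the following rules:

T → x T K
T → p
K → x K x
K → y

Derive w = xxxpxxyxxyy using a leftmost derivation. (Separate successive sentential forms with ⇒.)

T ⇒ xTK ⇒ xxTKK ⇒ xxxTKKK ⇒ xxxpKKK ⇒ xxxpxKxKK ⇒ xxxpxxKxxKK ⇒ xxxpxxyxxKK ⇒ xxxpxxyxxyK ⇒ xxxpxxyxxyy

T ⇒ xTK   [T → x T K]
xTK ⇒ xxTKK   [T → x T K]
xxTKK ⇒ xxxTKKK   [T → x T K]
xxxTKKK ⇒ xxxpKKK   [T → p]
xxxpKKK ⇒ xxxpxKxKK   [K → x K x]
xxxpxKxKK ⇒ xxxpxxKxxKK   [K → x K x]
xxxpxxKxxKK ⇒ xxxpxxyxxKK   [K → y]
xxxpxxyxxKK ⇒ xxxpxxyxxyK   [K → y]
xxxpxxyxxyK ⇒ xxxpxxyxxyy   [K → y]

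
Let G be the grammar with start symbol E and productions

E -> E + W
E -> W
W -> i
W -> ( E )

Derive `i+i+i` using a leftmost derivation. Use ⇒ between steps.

E ⇒ E+W ⇒ E+W+W ⇒ W+W+W ⇒ i+W+W ⇒ i+i+W ⇒ i+i+i

E ⇒ E+W   [E -> E + W]
E+W ⇒ E+W+W   [E -> E + W]
E+W+W ⇒ W+W+W   [E -> W]
W+W+W ⇒ i+W+W   [W -> i]
i+W+W ⇒ i+i+W   [W -> i]
i+i+W ⇒ i+i+i   [W -> i]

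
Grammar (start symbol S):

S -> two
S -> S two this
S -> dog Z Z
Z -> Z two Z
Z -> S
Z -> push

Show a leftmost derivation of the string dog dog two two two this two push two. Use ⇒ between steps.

S ⇒ dog Z Z ⇒ dog S Z ⇒ dog dog Z Z Z ⇒ dog dog S Z Z ⇒ dog dog two Z Z ⇒ dog dog two Z two Z Z ⇒ dog dog two S two Z Z ⇒ dog dog two S two this two Z Z ⇒ dog dog two two two this two Z Z ⇒ dog dog two two two this two push Z ⇒ dog dog two two two this two push S ⇒ dog dog two two two this two push two

S ⇒ dog Z Z   [S -> dog Z Z]
dog Z Z ⇒ dog S Z   [Z -> S]
dog S Z ⇒ dog dog Z Z Z   [S -> dog Z Z]
dog dog Z Z Z ⇒ dog dog S Z Z   [Z -> S]
dog dog S Z Z ⇒ dog dog two Z Z   [S -> two]
dog dog two Z Z ⇒ dog dog two Z two Z Z   [Z -> Z two Z]
dog dog two Z two Z Z ⇒ dog dog two S two Z Z   [Z -> S]
dog dog two S two Z Z ⇒ dog dog two S two this two Z Z   [S -> S two this]
dog dog two S two this two Z Z ⇒ dog dog two two two this two Z Z   [S -> two]
dog dog two two two this two Z Z ⇒ dog dog two two two this two push Z   [Z -> push]
dog dog two two two this two push Z ⇒ dog dog two two two this two push S   [Z -> S]
dog dog two two two this two push S ⇒ dog dog two two two this two push two   [S -> two]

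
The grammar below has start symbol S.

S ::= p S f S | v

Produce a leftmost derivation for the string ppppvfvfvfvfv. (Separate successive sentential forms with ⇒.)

S ⇒ pSfS ⇒ ppSfSfS ⇒ pppSfSfSfS ⇒ ppppSfSfSfSfS ⇒ ppppvfSfSfSfS ⇒ ppppvfvfSfSfS ⇒ ppppvfvfvfSfS ⇒ ppppvfvfvfvfS ⇒ ppppvfvfvfvfv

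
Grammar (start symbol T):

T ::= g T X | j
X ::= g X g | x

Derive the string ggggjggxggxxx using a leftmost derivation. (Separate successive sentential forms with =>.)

T => gTX   [T ::= g T X]
gTX => ggTXX   [T ::= g T X]
ggTXX => gggTXXX   [T ::= g T X]
gggTXXX => ggggTXXXX   [T ::= g T X]
ggggTXXXX => ggggjXXXX   [T ::= j]
ggggjXXXX => ggggjgXgXXX   [X ::= g X g]
ggggjgXgXXX => ggggjggXggXXX   [X ::= g X g]
ggggjggXggXXX => ggggjggxggXXX   [X ::= x]
ggggjggxggXXX => ggggjggxggxXX   [X ::= x]
ggggjggxggxXX => ggggjggxggxxX   [X ::= x]
ggggjggxggxxX => ggggjggxggxxx   [X ::= x]

T=>gTX=>ggTXX=>gggTXXX=>ggggTXXXX=>ggggjXXXX=>ggggjgXgXXX=>ggggjggXggXXX=>ggggjggxggXXX=>ggggjggxggxXX=>ggggjggxggxxX=>ggggjggxggxxx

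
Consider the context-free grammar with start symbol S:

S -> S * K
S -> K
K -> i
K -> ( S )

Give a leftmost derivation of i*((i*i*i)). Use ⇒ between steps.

S ⇒ S*K   [S -> S * K]
S*K ⇒ K*K   [S -> K]
K*K ⇒ i*K   [K -> i]
i*K ⇒ i*(S)   [K -> ( S )]
i*(S) ⇒ i*(K)   [S -> K]
i*(K) ⇒ i*((S))   [K -> ( S )]
i*((S)) ⇒ i*((S*K))   [S -> S * K]
i*((S*K)) ⇒ i*((S*K*K))   [S -> S * K]
i*((S*K*K)) ⇒ i*((K*K*K))   [S -> K]
i*((K*K*K)) ⇒ i*((i*K*K))   [K -> i]
i*((i*K*K)) ⇒ i*((i*i*K))   [K -> i]
i*((i*i*K)) ⇒ i*((i*i*i))   [K -> i]

S⇒S*K⇒K*K⇒i*K⇒i*(S)⇒i*(K)⇒i*((S))⇒i*((S*K))⇒i*((S*K*K))⇒i*((K*K*K))⇒i*((i*K*K))⇒i*((i*i*K))⇒i*((i*i*i))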